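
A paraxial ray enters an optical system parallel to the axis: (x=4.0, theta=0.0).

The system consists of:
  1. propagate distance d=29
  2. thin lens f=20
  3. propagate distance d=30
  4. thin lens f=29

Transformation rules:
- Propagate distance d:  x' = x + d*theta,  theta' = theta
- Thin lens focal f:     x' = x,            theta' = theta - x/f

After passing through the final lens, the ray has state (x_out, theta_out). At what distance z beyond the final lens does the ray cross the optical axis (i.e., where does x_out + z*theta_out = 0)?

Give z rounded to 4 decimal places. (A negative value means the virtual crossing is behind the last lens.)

Initial: x=4.0000 theta=0.0000
After 1 (propagate distance d=29): x=4.0000 theta=0.0000
After 2 (thin lens f=20): x=4.0000 theta=-0.2000
After 3 (propagate distance d=30): x=-2.0000 theta=-0.2000
After 4 (thin lens f=29): x=-2.0000 theta=-19/145 (≈-0.1310)
z_focus = -x_out/theta_out = -(-2.0000)/(-19/145) = -290/19 ≈ -15.2632
Rounded to 4 decimal places: z = -15.2632

Answer: -15.2632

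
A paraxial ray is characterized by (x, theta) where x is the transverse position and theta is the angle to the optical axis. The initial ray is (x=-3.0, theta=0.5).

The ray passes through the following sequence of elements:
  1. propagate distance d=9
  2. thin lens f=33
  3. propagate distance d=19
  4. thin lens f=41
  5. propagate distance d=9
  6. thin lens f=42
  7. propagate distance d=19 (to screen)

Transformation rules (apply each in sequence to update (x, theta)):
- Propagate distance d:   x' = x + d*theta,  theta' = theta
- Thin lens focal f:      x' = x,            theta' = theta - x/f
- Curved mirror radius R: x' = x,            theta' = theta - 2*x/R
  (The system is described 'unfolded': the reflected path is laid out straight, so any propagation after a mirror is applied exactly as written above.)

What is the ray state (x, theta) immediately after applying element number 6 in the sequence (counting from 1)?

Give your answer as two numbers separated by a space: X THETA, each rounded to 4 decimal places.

Initial: x=-3.0000 theta=0.5000
After 1 (propagate distance d=9): x=1.5000 theta=0.5000
After 2 (thin lens f=33): x=1.5000 theta=5/11 (≈0.4545)
After 3 (propagate distance d=19): x=223/22 (≈10.1364) theta=5/11 (≈0.4545)
After 4 (thin lens f=41): x=223/22 (≈10.1364) theta=17/82 (≈0.2073)
After 5 (propagate distance d=9): x=5413/451 (≈12.0022) theta=17/82 (≈0.2073)
After 6 (thin lens f=42): x=5413/451 (≈12.0022) theta=-743/9471 (≈-0.0785)
Rounded to 4 decimal places: x = 12.0022, theta = -0.0785

Answer: 12.0022 -0.0785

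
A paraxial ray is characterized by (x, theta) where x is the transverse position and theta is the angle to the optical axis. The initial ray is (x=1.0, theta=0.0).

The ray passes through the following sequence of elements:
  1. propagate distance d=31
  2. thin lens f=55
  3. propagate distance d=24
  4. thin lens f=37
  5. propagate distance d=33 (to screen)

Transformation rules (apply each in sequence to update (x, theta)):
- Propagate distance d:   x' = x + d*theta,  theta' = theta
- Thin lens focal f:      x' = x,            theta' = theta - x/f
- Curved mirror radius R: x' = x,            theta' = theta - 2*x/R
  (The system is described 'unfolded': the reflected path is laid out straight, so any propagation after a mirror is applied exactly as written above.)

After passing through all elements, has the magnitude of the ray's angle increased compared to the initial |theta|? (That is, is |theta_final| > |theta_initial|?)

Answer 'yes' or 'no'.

Answer: yes

Derivation:
Initial: x=1.0000 theta=0.0000
After 1 (propagate distance d=31): x=1.0000 theta=0.0000
After 2 (thin lens f=55): x=1.0000 theta=-1/55 (≈-0.0182)
After 3 (propagate distance d=24): x=31/55 (≈0.5636) theta=-1/55 (≈-0.0182)
After 4 (thin lens f=37): x=31/55 (≈0.5636) theta=-68/2035 (≈-0.0334)
After 5 (propagate distance d=33 (to screen)): x=-1097/2035 (≈-0.5391) theta=-68/2035 (≈-0.0334)
|theta_initial|=0.0000 |theta_final|=68/2035 (≈0.0334) -> increased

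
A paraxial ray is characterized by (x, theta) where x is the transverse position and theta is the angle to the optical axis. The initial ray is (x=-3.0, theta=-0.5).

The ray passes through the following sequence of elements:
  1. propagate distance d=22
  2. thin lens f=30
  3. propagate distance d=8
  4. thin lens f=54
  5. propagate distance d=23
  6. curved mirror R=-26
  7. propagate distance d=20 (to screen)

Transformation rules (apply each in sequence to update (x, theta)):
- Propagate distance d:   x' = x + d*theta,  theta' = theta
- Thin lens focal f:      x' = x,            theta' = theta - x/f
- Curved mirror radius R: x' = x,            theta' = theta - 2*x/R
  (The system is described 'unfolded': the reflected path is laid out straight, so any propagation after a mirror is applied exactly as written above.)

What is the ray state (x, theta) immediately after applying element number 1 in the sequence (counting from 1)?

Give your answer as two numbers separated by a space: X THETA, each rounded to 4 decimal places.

Initial: x=-3.0000 theta=-0.5000
After 1 (propagate distance d=22): x=-14.0000 theta=-0.5000
Rounded to 4 decimal places: x = -14.0000, theta = -0.5000

Answer: -14.0000 -0.5000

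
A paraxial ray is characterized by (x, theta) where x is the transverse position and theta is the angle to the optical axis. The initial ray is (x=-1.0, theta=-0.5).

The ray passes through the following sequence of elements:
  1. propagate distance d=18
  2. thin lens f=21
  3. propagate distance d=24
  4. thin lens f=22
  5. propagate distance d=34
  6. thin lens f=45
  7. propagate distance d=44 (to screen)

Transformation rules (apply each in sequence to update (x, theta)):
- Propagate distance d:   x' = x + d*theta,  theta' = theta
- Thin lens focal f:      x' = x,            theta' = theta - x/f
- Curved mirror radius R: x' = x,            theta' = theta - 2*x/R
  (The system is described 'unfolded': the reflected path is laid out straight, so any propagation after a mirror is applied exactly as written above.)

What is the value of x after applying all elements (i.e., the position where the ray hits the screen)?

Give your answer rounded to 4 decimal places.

Answer: 20.2054

Derivation:
Initial: x=-1.0000 theta=-0.5000
After 1 (propagate distance d=18): x=-10.0000 theta=-0.5000
After 2 (thin lens f=21): x=-10.0000 theta=-1/42 (≈-0.0238)
After 3 (propagate distance d=24): x=-74/7 (≈-10.5714) theta=-1/42 (≈-0.0238)
After 4 (thin lens f=22): x=-74/7 (≈-10.5714) theta=211/462 (≈0.4567)
After 5 (propagate distance d=34): x=1145/231 (≈4.9567) theta=211/462 (≈0.4567)
After 6 (thin lens f=45): x=1145/231 (≈4.9567) theta=131/378 (≈0.3466)
After 7 (propagate distance d=44 (to screen)): x=6001/297 (≈20.2054) theta=131/378 (≈0.3466)
Rounded to 4 decimal places: x = 20.2054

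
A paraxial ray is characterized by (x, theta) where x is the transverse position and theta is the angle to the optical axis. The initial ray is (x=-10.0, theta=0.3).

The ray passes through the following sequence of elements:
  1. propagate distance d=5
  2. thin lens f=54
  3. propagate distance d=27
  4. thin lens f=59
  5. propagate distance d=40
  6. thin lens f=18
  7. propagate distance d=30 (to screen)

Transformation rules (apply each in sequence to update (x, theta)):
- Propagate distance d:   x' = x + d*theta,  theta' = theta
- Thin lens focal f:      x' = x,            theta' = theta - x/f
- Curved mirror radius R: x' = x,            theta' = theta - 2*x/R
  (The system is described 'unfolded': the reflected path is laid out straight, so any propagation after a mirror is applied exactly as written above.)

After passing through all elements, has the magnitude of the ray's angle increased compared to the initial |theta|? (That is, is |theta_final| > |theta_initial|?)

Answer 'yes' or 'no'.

Answer: yes

Derivation:
Initial: x=-10.0000 theta=0.3000
After 1 (propagate distance d=5): x=-8.5000 theta=0.3000
After 2 (thin lens f=54): x=-8.5000 theta=247/540 (≈0.4574)
After 3 (propagate distance d=27): x=3.8500 theta=247/540 (≈0.4574)
After 4 (thin lens f=59): x=3.8500 theta=6247/15930 (≈0.3922)
After 5 (propagate distance d=40): x=622421/31860 (≈19.5361) theta=6247/15930 (≈0.3922)
After 6 (thin lens f=18): x=622421/31860 (≈19.5361) theta=-397529/573480 (≈-0.6932)
After 7 (propagate distance d=30 (to screen)): x=-60191/47790 (≈-1.2595) theta=-397529/573480 (≈-0.6932)
|theta_initial|=0.3000 |theta_final|=397529/573480 (≈0.6932) -> increased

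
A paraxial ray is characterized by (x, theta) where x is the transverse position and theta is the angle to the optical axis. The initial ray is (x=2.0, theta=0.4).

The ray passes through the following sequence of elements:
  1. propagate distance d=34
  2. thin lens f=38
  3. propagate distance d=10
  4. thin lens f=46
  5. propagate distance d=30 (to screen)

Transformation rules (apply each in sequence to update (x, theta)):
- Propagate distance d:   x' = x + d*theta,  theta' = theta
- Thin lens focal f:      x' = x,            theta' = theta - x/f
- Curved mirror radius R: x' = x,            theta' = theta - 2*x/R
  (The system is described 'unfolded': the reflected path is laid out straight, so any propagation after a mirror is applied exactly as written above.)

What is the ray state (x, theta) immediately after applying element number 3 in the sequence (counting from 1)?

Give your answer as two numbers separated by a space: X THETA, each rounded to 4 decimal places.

Initial: x=2.0000 theta=0.4000
After 1 (propagate distance d=34): x=15.6000 theta=0.4000
After 2 (thin lens f=38): x=15.6000 theta=-1/95 (≈-0.0105)
After 3 (propagate distance d=10): x=1472/95 (≈15.4947) theta=-1/95 (≈-0.0105)
Rounded to 4 decimal places: x = 15.4947, theta = -0.0105

Answer: 15.4947 -0.0105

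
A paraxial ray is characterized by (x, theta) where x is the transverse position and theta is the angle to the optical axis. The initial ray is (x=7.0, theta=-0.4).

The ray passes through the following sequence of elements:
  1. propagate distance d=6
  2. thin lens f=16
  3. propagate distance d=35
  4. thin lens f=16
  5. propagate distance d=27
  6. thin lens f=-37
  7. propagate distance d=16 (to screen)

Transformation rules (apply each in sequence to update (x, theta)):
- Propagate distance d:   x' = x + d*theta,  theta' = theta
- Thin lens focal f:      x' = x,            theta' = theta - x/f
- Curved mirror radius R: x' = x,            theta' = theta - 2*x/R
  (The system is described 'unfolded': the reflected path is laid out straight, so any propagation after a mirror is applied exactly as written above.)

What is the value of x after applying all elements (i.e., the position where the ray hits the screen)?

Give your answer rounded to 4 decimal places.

Answer: 1.0396

Derivation:
Initial: x=7.0000 theta=-0.4000
After 1 (propagate distance d=6): x=4.6000 theta=-0.4000
After 2 (thin lens f=16): x=4.6000 theta=-0.6875
After 3 (propagate distance d=35): x=-19.4625 theta=-0.6875
After 4 (thin lens f=16): x=-19.4625 theta=677/1280 (≈0.5289)
After 5 (propagate distance d=27): x=-6633/1280 (≈-5.1820) theta=677/1280 (≈0.5289)
After 6 (thin lens f=-37): x=-6633/1280 (≈-5.1820) theta=1151/2960 (≈0.3889)
After 7 (propagate distance d=16 (to screen)): x=9847/9472 (≈1.0396) theta=1151/2960 (≈0.3889)
Rounded to 4 decimal places: x = 1.0396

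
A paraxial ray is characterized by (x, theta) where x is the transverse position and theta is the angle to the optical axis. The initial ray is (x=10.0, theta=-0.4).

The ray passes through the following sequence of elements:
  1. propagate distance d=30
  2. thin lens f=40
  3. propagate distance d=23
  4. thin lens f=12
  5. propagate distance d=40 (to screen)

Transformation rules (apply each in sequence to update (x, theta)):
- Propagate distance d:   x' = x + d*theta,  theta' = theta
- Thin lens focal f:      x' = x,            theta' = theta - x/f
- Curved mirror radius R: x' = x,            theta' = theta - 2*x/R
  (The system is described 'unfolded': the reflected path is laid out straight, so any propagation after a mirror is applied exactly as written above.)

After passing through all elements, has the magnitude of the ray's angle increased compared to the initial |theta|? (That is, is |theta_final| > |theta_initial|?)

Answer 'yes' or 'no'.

Answer: yes

Derivation:
Initial: x=10.0000 theta=-0.4000
After 1 (propagate distance d=30): x=-2.0000 theta=-0.4000
After 2 (thin lens f=40): x=-2.0000 theta=-0.3500
After 3 (propagate distance d=23): x=-10.0500 theta=-0.3500
After 4 (thin lens f=12): x=-10.0500 theta=0.4875
After 5 (propagate distance d=40 (to screen)): x=9.4500 theta=0.4875
|theta_initial|=0.4000 |theta_final|=0.4875 -> increased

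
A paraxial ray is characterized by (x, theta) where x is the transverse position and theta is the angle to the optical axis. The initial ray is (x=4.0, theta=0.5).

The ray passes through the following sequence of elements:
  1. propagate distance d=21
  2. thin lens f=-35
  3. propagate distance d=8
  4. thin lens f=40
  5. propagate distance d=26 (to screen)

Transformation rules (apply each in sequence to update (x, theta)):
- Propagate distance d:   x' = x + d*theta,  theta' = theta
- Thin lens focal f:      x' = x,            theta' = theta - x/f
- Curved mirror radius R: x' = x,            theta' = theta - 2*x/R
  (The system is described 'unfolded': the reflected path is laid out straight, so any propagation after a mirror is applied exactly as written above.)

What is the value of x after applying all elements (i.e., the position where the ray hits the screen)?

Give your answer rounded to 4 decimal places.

Answer: 31.4064

Derivation:
Initial: x=4.0000 theta=0.5000
After 1 (propagate distance d=21): x=14.5000 theta=0.5000
After 2 (thin lens f=-35): x=14.5000 theta=32/35 (≈0.9143)
After 3 (propagate distance d=8): x=1527/70 (≈21.8143) theta=32/35 (≈0.9143)
After 4 (thin lens f=40): x=1527/70 (≈21.8143) theta=1033/2800 (≈0.3689)
After 5 (propagate distance d=26 (to screen)): x=43969/1400 (≈31.4064) theta=1033/2800 (≈0.3689)
Rounded to 4 decimal places: x = 31.4064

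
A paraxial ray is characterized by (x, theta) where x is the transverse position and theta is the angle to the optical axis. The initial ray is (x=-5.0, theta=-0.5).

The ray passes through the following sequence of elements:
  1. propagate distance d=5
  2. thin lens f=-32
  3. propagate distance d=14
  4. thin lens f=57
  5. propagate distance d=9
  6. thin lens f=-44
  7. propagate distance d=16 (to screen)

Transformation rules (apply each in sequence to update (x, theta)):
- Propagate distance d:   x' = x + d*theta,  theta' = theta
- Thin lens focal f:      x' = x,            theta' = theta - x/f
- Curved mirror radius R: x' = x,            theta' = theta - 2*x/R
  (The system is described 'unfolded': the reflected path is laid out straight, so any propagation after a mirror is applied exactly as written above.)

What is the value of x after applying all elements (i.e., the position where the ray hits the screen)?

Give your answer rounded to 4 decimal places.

Answer: -36.1902

Derivation:
Initial: x=-5.0000 theta=-0.5000
After 1 (propagate distance d=5): x=-7.5000 theta=-0.5000
After 2 (thin lens f=-32): x=-7.5000 theta=-47/64 (≈-0.7344)
After 3 (propagate distance d=14): x=-569/32 (≈-17.7813) theta=-47/64 (≈-0.7344)
After 4 (thin lens f=57): x=-569/32 (≈-17.7813) theta=-1541/3648 (≈-0.4224)
After 5 (propagate distance d=9): x=-26245/1216 (≈-21.5831) theta=-1541/3648 (≈-0.4224)
After 6 (thin lens f=-44): x=-26245/1216 (≈-21.5831) theta=-146539/160512 (≈-0.9129)
After 7 (propagate distance d=16 (to screen)): x=-1452241/40128 (≈-36.1902) theta=-146539/160512 (≈-0.9129)
Rounded to 4 decimal places: x = -36.1902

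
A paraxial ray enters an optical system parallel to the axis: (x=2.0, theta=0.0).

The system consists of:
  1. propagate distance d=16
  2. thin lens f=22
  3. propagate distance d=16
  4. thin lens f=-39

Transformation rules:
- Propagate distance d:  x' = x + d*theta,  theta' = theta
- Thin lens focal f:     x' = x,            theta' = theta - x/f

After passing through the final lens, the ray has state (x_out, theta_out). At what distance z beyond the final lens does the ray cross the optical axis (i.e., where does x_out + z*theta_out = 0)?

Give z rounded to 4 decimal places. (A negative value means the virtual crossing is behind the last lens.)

Initial: x=2.0000 theta=0.0000
After 1 (propagate distance d=16): x=2.0000 theta=0.0000
After 2 (thin lens f=22): x=2.0000 theta=-1/11 (≈-0.0909)
After 3 (propagate distance d=16): x=6/11 (≈0.5455) theta=-1/11 (≈-0.0909)
After 4 (thin lens f=-39): x=6/11 (≈0.5455) theta=-1/13 (≈-0.0769)
z_focus = -x_out/theta_out = -(6/11)/(-1/13) = 78/11 ≈ 7.0909
Rounded to 4 decimal places: z = 7.0909

Answer: 7.0909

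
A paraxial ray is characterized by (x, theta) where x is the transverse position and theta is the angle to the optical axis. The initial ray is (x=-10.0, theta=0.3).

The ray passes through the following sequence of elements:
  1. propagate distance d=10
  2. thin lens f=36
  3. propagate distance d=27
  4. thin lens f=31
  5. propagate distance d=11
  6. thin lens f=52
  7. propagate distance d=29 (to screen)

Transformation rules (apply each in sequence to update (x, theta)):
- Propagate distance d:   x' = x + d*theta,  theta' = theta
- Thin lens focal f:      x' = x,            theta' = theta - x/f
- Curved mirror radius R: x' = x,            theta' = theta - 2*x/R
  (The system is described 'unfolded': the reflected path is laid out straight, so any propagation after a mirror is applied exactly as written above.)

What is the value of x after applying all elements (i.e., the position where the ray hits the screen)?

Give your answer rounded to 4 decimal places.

Answer: 12.6163

Derivation:
Initial: x=-10.0000 theta=0.3000
After 1 (propagate distance d=10): x=-7.0000 theta=0.3000
After 2 (thin lens f=36): x=-7.0000 theta=89/180 (≈0.4944)
After 3 (propagate distance d=27): x=6.3500 theta=89/180 (≈0.4944)
After 4 (thin lens f=31): x=6.3500 theta=404/1395 (≈0.2896)
After 5 (propagate distance d=11): x=53209/5580 (≈9.5357) theta=404/1395 (≈0.2896)
After 6 (thin lens f=52): x=53209/5580 (≈9.5357) theta=2371/22320 (≈0.1062)
After 7 (propagate distance d=29 (to screen)): x=18773/1488 (≈12.6163) theta=2371/22320 (≈0.1062)
Rounded to 4 decimal places: x = 12.6163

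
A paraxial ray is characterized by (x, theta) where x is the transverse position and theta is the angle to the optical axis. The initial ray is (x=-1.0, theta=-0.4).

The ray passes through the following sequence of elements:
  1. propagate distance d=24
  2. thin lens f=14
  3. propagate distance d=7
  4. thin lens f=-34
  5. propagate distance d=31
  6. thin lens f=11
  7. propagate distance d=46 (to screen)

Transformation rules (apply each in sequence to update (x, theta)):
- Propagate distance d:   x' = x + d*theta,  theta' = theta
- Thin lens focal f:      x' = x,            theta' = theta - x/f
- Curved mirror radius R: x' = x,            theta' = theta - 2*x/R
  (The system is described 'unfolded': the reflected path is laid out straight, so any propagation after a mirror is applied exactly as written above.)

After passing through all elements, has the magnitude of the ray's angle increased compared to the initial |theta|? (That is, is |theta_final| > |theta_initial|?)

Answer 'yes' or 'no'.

Answer: yes

Derivation:
Initial: x=-1.0000 theta=-0.4000
After 1 (propagate distance d=24): x=-10.6000 theta=-0.4000
After 2 (thin lens f=14): x=-10.6000 theta=5/14 (≈0.3571)
After 3 (propagate distance d=7): x=-8.1000 theta=5/14 (≈0.3571)
After 4 (thin lens f=-34): x=-8.1000 theta=283/2380 (≈0.1189)
After 5 (propagate distance d=31): x=-2101/476 (≈-4.4139) theta=283/2380 (≈0.1189)
After 6 (thin lens f=11): x=-2101/476 (≈-4.4139) theta=619/1190 (≈0.5202)
After 7 (propagate distance d=46 (to screen)): x=46443/2380 (≈19.5139) theta=619/1190 (≈0.5202)
|theta_initial|=0.4000 |theta_final|=619/1190 (≈0.5202) -> increased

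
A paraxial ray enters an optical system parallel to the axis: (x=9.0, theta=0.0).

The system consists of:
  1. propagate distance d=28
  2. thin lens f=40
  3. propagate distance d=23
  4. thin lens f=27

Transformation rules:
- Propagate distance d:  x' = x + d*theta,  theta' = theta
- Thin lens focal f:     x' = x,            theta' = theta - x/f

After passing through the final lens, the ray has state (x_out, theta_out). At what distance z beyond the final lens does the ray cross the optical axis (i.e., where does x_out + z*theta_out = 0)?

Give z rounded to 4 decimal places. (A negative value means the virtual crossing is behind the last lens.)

Answer: 10.4318

Derivation:
Initial: x=9.0000 theta=0.0000
After 1 (propagate distance d=28): x=9.0000 theta=0.0000
After 2 (thin lens f=40): x=9.0000 theta=-0.2250
After 3 (propagate distance d=23): x=3.8250 theta=-0.2250
After 4 (thin lens f=27): x=3.8250 theta=-11/30 (≈-0.3667)
z_focus = -x_out/theta_out = -(3.8250)/(-11/30) = 459/44 ≈ 10.4318
Rounded to 4 decimal places: z = 10.4318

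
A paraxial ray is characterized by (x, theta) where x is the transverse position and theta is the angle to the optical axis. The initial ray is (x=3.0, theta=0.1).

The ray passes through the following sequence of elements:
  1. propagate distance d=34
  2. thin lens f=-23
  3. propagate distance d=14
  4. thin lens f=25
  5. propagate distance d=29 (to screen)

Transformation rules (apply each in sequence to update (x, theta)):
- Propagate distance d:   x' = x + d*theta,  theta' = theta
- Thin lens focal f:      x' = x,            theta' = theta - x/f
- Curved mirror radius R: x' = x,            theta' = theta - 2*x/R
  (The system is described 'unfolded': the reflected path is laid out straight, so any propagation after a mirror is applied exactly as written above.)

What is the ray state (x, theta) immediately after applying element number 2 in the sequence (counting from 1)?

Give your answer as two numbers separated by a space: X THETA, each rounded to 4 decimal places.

Answer: 6.4000 0.3783

Derivation:
Initial: x=3.0000 theta=0.1000
After 1 (propagate distance d=34): x=6.4000 theta=0.1000
After 2 (thin lens f=-23): x=6.4000 theta=87/230 (≈0.3783)
Rounded to 4 decimal places: x = 6.4000, theta = 0.3783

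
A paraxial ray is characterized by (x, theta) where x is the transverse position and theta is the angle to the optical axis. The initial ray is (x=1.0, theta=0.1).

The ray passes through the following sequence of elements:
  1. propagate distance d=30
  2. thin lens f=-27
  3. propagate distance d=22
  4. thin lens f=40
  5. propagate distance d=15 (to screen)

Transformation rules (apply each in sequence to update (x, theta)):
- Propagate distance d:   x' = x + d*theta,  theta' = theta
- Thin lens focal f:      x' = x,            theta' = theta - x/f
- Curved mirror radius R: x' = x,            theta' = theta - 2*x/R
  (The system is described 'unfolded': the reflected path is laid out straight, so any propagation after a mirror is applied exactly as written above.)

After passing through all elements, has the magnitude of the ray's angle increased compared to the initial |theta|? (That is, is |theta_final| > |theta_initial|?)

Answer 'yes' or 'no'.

Answer: no

Derivation:
Initial: x=1.0000 theta=0.1000
After 1 (propagate distance d=30): x=4.0000 theta=0.1000
After 2 (thin lens f=-27): x=4.0000 theta=67/270 (≈0.2481)
After 3 (propagate distance d=22): x=1277/135 (≈9.4593) theta=67/270 (≈0.2481)
After 4 (thin lens f=40): x=1277/135 (≈9.4593) theta=7/600 (≈0.0117)
After 5 (propagate distance d=15 (to screen)): x=2081/216 (≈9.6343) theta=7/600 (≈0.0117)
|theta_initial|=0.1000 |theta_final|=7/600 (≈0.0117) -> not increased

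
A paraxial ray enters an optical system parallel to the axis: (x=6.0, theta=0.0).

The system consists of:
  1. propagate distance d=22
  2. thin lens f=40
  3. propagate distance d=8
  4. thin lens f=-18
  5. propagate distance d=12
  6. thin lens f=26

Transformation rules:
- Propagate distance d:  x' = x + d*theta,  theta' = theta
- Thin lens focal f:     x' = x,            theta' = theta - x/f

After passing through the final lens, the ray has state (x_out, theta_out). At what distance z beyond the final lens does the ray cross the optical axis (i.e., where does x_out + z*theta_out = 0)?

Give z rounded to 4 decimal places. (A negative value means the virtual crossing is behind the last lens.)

Answer: 50.9053

Derivation:
Initial: x=6.0000 theta=0.0000
After 1 (propagate distance d=22): x=6.0000 theta=0.0000
After 2 (thin lens f=40): x=6.0000 theta=-0.1500
After 3 (propagate distance d=8): x=4.8000 theta=-0.1500
After 4 (thin lens f=-18): x=4.8000 theta=7/60 (≈0.1167)
After 5 (propagate distance d=12): x=6.2000 theta=7/60 (≈0.1167)
After 6 (thin lens f=26): x=6.2000 theta=-19/156 (≈-0.1218)
z_focus = -x_out/theta_out = -(6.2000)/(-19/156) = 4836/95 ≈ 50.9053
Rounded to 4 decimal places: z = 50.9053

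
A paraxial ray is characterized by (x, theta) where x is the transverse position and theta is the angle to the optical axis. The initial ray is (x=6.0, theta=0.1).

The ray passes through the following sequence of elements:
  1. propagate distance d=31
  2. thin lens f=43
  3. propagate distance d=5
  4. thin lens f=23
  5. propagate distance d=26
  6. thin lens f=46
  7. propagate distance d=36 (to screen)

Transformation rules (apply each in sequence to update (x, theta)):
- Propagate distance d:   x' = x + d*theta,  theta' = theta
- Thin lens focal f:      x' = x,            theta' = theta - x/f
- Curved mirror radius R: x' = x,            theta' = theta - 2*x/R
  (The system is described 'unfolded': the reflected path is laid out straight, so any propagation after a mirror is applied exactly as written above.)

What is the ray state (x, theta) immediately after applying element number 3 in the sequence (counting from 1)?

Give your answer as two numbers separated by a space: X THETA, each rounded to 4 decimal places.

Initial: x=6.0000 theta=0.1000
After 1 (propagate distance d=31): x=9.1000 theta=0.1000
After 2 (thin lens f=43): x=9.1000 theta=-24/215 (≈-0.1116)
After 3 (propagate distance d=5): x=3673/430 (≈8.5419) theta=-24/215 (≈-0.1116)
Rounded to 4 decimal places: x = 8.5419, theta = -0.1116

Answer: 8.5419 -0.1116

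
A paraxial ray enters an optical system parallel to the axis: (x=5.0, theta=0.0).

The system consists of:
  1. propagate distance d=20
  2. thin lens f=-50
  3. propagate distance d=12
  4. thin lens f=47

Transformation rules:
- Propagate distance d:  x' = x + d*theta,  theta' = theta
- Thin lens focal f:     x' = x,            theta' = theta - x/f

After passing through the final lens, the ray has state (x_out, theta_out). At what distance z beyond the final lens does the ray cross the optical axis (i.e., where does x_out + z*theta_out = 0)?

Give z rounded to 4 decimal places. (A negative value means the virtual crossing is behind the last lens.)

Answer: 194.2667

Derivation:
Initial: x=5.0000 theta=0.0000
After 1 (propagate distance d=20): x=5.0000 theta=0.0000
After 2 (thin lens f=-50): x=5.0000 theta=0.1000
After 3 (propagate distance d=12): x=6.2000 theta=0.1000
After 4 (thin lens f=47): x=6.2000 theta=-3/94 (≈-0.0319)
z_focus = -x_out/theta_out = -(6.2000)/(-3/94) = 2914/15 ≈ 194.2667
Rounded to 4 decimal places: z = 194.2667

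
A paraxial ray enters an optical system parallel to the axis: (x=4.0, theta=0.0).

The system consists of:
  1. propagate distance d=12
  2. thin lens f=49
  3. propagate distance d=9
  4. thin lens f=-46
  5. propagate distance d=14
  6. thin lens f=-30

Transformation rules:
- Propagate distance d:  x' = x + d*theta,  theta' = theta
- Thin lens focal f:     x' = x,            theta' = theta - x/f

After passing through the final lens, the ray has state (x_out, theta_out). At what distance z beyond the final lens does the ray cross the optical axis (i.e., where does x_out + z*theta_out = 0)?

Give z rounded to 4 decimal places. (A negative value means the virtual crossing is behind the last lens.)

Answer: -33.4264

Derivation:
Initial: x=4.0000 theta=0.0000
After 1 (propagate distance d=12): x=4.0000 theta=0.0000
After 2 (thin lens f=49): x=4.0000 theta=-4/49 (≈-0.0816)
After 3 (propagate distance d=9): x=160/49 (≈3.2653) theta=-4/49 (≈-0.0816)
After 4 (thin lens f=-46): x=160/49 (≈3.2653) theta=-12/1127 (≈-0.0106)
After 5 (propagate distance d=14): x=3512/1127 (≈3.1162) theta=-12/1127 (≈-0.0106)
After 6 (thin lens f=-30): x=3512/1127 (≈3.1162) theta=1576/16905 (≈0.0932)
z_focus = -x_out/theta_out = -(3512/1127)/(1576/16905) = -6585/197 ≈ -33.4264
Rounded to 4 decimal places: z = -33.4264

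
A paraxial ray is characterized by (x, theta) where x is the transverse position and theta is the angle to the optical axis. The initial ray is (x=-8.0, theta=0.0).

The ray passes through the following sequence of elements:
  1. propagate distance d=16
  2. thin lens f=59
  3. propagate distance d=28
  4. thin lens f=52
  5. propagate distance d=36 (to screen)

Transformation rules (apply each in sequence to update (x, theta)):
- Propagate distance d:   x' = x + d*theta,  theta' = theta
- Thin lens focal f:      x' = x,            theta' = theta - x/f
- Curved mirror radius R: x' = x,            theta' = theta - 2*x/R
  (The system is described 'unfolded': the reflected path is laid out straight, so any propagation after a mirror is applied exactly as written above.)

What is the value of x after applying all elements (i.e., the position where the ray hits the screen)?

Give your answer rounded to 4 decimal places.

Initial: x=-8.0000 theta=0.0000
After 1 (propagate distance d=16): x=-8.0000 theta=0.0000
After 2 (thin lens f=59): x=-8.0000 theta=8/59 (≈0.1356)
After 3 (propagate distance d=28): x=-248/59 (≈-4.2034) theta=8/59 (≈0.1356)
After 4 (thin lens f=52): x=-248/59 (≈-4.2034) theta=166/767 (≈0.2164)
After 5 (propagate distance d=36 (to screen)): x=2752/767 (≈3.5880) theta=166/767 (≈0.2164)
Rounded to 4 decimal places: x = 3.5880

Answer: 3.5880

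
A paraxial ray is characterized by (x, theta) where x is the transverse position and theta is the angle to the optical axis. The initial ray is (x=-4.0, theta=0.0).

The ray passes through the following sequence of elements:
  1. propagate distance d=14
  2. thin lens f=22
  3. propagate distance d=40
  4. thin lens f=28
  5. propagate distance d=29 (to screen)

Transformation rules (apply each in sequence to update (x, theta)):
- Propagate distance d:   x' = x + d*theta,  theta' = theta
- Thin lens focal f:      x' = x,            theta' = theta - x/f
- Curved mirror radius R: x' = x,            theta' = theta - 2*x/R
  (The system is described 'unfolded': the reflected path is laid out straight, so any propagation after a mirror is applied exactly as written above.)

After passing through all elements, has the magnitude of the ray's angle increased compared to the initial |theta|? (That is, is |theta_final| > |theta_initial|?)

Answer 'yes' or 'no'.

Answer: yes

Derivation:
Initial: x=-4.0000 theta=0.0000
After 1 (propagate distance d=14): x=-4.0000 theta=0.0000
After 2 (thin lens f=22): x=-4.0000 theta=2/11 (≈0.1818)
After 3 (propagate distance d=40): x=36/11 (≈3.2727) theta=2/11 (≈0.1818)
After 4 (thin lens f=28): x=36/11 (≈3.2727) theta=5/77 (≈0.0649)
After 5 (propagate distance d=29 (to screen)): x=397/77 (≈5.1558) theta=5/77 (≈0.0649)
|theta_initial|=0.0000 |theta_final|=5/77 (≈0.0649) -> increased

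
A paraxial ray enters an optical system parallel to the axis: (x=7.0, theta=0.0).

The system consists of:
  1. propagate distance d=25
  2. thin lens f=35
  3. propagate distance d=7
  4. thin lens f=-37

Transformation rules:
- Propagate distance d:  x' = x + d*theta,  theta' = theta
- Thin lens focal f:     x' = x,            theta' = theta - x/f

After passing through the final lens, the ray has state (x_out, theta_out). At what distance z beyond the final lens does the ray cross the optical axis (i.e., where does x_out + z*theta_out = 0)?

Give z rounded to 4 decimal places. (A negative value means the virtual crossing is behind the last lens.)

Initial: x=7.0000 theta=0.0000
After 1 (propagate distance d=25): x=7.0000 theta=0.0000
After 2 (thin lens f=35): x=7.0000 theta=-0.2000
After 3 (propagate distance d=7): x=5.6000 theta=-0.2000
After 4 (thin lens f=-37): x=5.6000 theta=-9/185 (≈-0.0486)
z_focus = -x_out/theta_out = -(5.6000)/(-9/185) = 1036/9 ≈ 115.1111
Rounded to 4 decimal places: z = 115.1111

Answer: 115.1111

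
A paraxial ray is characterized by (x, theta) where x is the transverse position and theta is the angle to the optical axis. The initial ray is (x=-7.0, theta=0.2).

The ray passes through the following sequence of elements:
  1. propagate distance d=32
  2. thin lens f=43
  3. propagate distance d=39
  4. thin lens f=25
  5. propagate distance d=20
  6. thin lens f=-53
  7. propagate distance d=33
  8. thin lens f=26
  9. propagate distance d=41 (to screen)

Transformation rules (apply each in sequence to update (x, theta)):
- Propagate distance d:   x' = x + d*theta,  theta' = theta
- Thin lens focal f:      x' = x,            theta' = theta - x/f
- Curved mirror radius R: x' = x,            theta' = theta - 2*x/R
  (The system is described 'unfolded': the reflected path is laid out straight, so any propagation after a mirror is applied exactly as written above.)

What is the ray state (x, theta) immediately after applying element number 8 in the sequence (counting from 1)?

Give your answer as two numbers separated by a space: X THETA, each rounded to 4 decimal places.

Initial: x=-7.0000 theta=0.2000
After 1 (propagate distance d=32): x=-0.6000 theta=0.2000
After 2 (thin lens f=43): x=-0.6000 theta=46/215 (≈0.2140)
After 3 (propagate distance d=39): x=333/43 (≈7.7442) theta=46/215 (≈0.2140)
After 4 (thin lens f=25): x=333/43 (≈7.7442) theta=-103/1075 (≈-0.0958)
After 5 (propagate distance d=20): x=1253/215 (≈5.8279) theta=-103/1075 (≈-0.0958)
After 6 (thin lens f=-53): x=1253/215 (≈5.8279) theta=806/56975 (≈0.0141)
After 7 (propagate distance d=33): x=358643/56975 (≈6.2947) theta=806/56975 (≈0.0141)
After 8 (thin lens f=26): x=358643/56975 (≈6.2947) theta=-337687/1481350 (≈-0.2280)
Rounded to 4 decimal places: x = 6.2947, theta = -0.2280

Answer: 6.2947 -0.2280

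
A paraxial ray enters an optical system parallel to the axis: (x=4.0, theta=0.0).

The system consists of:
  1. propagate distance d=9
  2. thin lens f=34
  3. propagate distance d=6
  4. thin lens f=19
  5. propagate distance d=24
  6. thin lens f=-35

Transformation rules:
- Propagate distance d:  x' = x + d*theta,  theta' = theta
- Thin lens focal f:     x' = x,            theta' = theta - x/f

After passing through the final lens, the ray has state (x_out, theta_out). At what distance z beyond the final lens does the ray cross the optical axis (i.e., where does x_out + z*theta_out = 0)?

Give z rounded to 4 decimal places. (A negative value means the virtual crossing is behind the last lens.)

Initial: x=4.0000 theta=0.0000
After 1 (propagate distance d=9): x=4.0000 theta=0.0000
After 2 (thin lens f=34): x=4.0000 theta=-2/17 (≈-0.1176)
After 3 (propagate distance d=6): x=56/17 (≈3.2941) theta=-2/17 (≈-0.1176)
After 4 (thin lens f=19): x=56/17 (≈3.2941) theta=-94/323 (≈-0.2910)
After 5 (propagate distance d=24): x=-1192/323 (≈-3.6904) theta=-94/323 (≈-0.2910)
After 6 (thin lens f=-35): x=-1192/323 (≈-3.6904) theta=-4482/11305 (≈-0.3965)
z_focus = -x_out/theta_out = -(-1192/323)/(-4482/11305) = -20860/2241 ≈ -9.3083
Rounded to 4 decimal places: z = -9.3083

Answer: -9.3083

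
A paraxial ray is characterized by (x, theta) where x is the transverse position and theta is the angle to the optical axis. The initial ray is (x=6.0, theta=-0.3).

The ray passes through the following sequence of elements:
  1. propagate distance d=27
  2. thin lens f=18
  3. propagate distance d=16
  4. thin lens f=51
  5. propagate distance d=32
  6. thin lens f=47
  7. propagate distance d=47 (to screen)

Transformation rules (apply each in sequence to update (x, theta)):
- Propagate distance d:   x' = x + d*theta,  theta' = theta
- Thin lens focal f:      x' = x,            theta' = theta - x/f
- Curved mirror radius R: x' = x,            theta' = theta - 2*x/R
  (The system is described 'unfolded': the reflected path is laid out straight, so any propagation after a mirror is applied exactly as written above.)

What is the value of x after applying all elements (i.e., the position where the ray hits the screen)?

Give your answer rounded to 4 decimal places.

Initial: x=6.0000 theta=-0.3000
After 1 (propagate distance d=27): x=-2.1000 theta=-0.3000
After 2 (thin lens f=18): x=-2.1000 theta=-11/60 (≈-0.1833)
After 3 (propagate distance d=16): x=-151/30 (≈-5.0333) theta=-11/60 (≈-0.1833)
After 4 (thin lens f=51): x=-151/30 (≈-5.0333) theta=-259/3060 (≈-0.0846)
After 5 (propagate distance d=32): x=-2369/306 (≈-7.7418) theta=-259/3060 (≈-0.0846)
After 6 (thin lens f=47): x=-2369/306 (≈-7.7418) theta=3839/47940 (≈0.0801)
After 7 (propagate distance d=47 (to screen)): x=-12173/3060 (≈-3.9781) theta=3839/47940 (≈0.0801)
Rounded to 4 decimal places: x = -3.9781

Answer: -3.9781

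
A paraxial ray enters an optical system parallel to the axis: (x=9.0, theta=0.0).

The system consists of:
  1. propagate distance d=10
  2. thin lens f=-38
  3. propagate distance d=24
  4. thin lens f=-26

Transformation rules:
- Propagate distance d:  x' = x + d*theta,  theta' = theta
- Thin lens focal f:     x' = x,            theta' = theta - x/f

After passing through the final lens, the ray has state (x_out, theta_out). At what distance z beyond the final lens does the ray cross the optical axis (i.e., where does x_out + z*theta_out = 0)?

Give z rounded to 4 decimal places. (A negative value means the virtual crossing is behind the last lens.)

Answer: -18.3182

Derivation:
Initial: x=9.0000 theta=0.0000
After 1 (propagate distance d=10): x=9.0000 theta=0.0000
After 2 (thin lens f=-38): x=9.0000 theta=9/38 (≈0.2368)
After 3 (propagate distance d=24): x=279/19 (≈14.6842) theta=9/38 (≈0.2368)
After 4 (thin lens f=-26): x=279/19 (≈14.6842) theta=198/247 (≈0.8016)
z_focus = -x_out/theta_out = -(279/19)/(198/247) = -403/22 ≈ -18.3182
Rounded to 4 decimal places: z = -18.3182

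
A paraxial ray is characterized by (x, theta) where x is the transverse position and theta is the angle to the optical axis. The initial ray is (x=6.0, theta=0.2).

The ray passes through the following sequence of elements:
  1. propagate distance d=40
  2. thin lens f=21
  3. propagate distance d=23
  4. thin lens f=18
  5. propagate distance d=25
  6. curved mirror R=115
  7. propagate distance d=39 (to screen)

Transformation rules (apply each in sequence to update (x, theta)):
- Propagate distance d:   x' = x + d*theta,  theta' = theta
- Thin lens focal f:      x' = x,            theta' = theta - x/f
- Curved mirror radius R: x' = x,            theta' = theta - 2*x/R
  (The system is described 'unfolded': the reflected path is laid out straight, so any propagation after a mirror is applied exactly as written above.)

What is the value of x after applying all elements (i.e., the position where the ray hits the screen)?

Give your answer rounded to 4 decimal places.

Initial: x=6.0000 theta=0.2000
After 1 (propagate distance d=40): x=14.0000 theta=0.2000
After 2 (thin lens f=21): x=14.0000 theta=-7/15 (≈-0.4667)
After 3 (propagate distance d=23): x=49/15 (≈3.2667) theta=-7/15 (≈-0.4667)
After 4 (thin lens f=18): x=49/15 (≈3.2667) theta=-35/54 (≈-0.6481)
After 5 (propagate distance d=25): x=-3493/270 (≈-12.9370) theta=-35/54 (≈-0.6481)
After 6 (curved mirror R=115): x=-3493/270 (≈-12.9370) theta=-13139/31050 (≈-0.4232)
After 7 (propagate distance d=39 (to screen)): x=-457058/15525 (≈-29.4401) theta=-13139/31050 (≈-0.4232)
Rounded to 4 decimal places: x = -29.4401

Answer: -29.4401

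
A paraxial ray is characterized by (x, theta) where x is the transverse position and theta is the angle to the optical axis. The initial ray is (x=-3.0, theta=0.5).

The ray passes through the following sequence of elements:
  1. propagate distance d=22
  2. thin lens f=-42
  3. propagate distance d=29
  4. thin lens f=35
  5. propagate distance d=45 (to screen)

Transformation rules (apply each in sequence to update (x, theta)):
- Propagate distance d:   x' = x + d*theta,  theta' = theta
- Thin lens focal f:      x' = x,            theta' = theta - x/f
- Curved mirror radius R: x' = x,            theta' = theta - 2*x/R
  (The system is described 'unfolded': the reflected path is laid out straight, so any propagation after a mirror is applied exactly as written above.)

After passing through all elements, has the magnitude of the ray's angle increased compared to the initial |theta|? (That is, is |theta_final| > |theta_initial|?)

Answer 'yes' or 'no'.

Answer: no

Derivation:
Initial: x=-3.0000 theta=0.5000
After 1 (propagate distance d=22): x=8.0000 theta=0.5000
After 2 (thin lens f=-42): x=8.0000 theta=29/42 (≈0.6905)
After 3 (propagate distance d=29): x=1177/42 (≈28.0238) theta=29/42 (≈0.6905)
After 4 (thin lens f=35): x=1177/42 (≈28.0238) theta=-27/245 (≈-0.1102)
After 5 (propagate distance d=45 (to screen)): x=6781/294 (≈23.0646) theta=-27/245 (≈-0.1102)
|theta_initial|=0.5000 |theta_final|=27/245 (≈0.1102) -> not increased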